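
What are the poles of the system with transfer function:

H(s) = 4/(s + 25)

Pole is where denominator = 0: s + 25 = 0, so s = -25.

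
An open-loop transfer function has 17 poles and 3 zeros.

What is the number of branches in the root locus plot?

Root locus has n branches where n = number of poles = 17.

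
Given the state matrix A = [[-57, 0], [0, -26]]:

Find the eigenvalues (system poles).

For diagonal matrix, eigenvalues are diagonal entries: λ₁ = -57, λ₂ = -26.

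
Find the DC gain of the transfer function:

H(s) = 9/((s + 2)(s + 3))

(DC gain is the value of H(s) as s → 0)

DC gain = H(0) = 9/(2 × 3) = 9/6 = 1.5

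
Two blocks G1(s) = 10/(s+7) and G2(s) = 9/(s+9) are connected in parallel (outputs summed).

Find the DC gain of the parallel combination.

Parallel: G_eq = G1 + G2. DC gain = G1(0) + G2(0) = 10/7 + 9/9 = 1.4286 + 1 = 2.4286.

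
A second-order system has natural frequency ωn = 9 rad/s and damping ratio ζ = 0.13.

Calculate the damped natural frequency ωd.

ωd = ωn√(1 - ζ²) = 9√(1 - 0.13²) = 8.92 rad/s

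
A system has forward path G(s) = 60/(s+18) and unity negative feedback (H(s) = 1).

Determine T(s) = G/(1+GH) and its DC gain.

T(s) = G/(1+GH) = [60/(s+18)] / [1 + 60/(s+18)] = 60/(s+18+60) = 60/(s+78). DC gain = 60/78 = 0.7692.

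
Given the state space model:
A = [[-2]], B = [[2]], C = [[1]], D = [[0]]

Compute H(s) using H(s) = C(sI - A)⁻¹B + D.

(sI - A)⁻¹ = 1/(s + 2). H(s) = 1 × 2/(s + 2) + 0 = 2/(s + 2).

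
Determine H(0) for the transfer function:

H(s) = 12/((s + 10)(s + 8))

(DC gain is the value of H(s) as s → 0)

DC gain = H(0) = 12/(10 × 8) = 12/80 = 0.15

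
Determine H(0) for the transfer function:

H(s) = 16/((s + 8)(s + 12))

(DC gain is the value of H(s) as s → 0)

DC gain = H(0) = 16/(8 × 12) = 16/96 = 0.1667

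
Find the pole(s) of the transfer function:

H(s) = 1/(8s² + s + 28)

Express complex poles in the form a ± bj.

Discriminant = 1² - 4×8×28 = 1 - 896 = -895 < 0, so the poles are a complex conjugate pair s = (-1 ± j√895)/(2×8). Real part = -1/(2×8) = -1/16 = -0.0625; imaginary part = ±√895/(2×8) ≈ 1.8698. Poles: s = -0.0625 ± 1.8698j.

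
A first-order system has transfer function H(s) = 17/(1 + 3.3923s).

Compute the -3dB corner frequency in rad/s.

Corner frequency = 1/τ = 1/3.3923 = 0.295 rad/s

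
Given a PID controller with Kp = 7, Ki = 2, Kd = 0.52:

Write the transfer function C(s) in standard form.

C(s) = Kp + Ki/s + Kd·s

Substituting values: C(s) = 7 + 2/s + 0.52s = (0.52s² + 7s + 2)/s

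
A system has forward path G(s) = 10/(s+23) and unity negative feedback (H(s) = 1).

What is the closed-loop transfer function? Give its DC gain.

T(s) = G/(1+GH) = [10/(s+23)] / [1 + 10/(s+23)] = 10/(s+23+10) = 10/(s+33). DC gain = 10/33 = 0.3030.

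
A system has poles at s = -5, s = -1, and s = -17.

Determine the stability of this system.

All poles are in the left half-plane. System is stable.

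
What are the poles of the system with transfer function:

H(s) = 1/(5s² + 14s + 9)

Discriminant = 14² - 4×5×9 = 196 - 180 = 16 > 0, so two distinct real poles. Using quadratic formula: s = (-14 ± √16)/(2×5) = (-14 ± √16)/10, with √16 = 4. s₁ = -10/10 = -1, s₂ = -18/10 = -1.8. Poles: s₁ = -1, s₂ = -1.8.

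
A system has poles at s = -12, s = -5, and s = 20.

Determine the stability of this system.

Pole(s) at s = 20 are not in the left half-plane. System is unstable.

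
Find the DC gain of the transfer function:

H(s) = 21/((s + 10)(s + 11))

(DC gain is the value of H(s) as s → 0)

DC gain = H(0) = 21/(10 × 11) = 21/110 = 0.1909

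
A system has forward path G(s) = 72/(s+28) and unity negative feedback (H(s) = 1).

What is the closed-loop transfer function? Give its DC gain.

T(s) = G/(1+GH) = [72/(s+28)] / [1 + 72/(s+28)] = 72/(s+28+72) = 72/(s+100). DC gain = 72/100 = 0.72.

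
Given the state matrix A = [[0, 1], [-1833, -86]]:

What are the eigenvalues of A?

det(A - λI) = λ² - (-86)λ + 1833 = (λ - (-47))(λ - (-39)). Eigenvalues: -47, -39.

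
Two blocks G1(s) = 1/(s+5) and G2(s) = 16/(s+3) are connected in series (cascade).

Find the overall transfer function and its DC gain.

Series: multiply transfer functions. G_eq = 1/(s+5) × 16/(s+3) = 16/((s+5)(s+3)). DC gain = 16/(5×3) = 1.0667.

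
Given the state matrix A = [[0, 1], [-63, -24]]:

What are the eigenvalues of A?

det(A - λI) = λ² - (-24)λ + 63 = (λ - (-21))(λ - (-3)). Eigenvalues: -21, -3.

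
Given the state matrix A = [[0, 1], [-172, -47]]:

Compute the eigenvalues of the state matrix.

det(A - λI) = λ² - (-47)λ + 172 = (λ - (-43))(λ - (-4)). Eigenvalues: -43, -4.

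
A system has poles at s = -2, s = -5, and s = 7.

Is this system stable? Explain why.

Pole(s) at s = 7 are not in the left half-plane. System is unstable.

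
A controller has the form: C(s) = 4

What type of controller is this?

This is a Proportional (P) controller.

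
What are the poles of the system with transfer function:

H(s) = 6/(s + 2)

Pole is where denominator = 0: s + 2 = 0, so s = -2.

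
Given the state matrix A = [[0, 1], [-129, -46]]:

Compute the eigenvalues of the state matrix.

det(A - λI) = λ² - (-46)λ + 129 = (λ - (-43))(λ - (-3)). Eigenvalues: -43, -3.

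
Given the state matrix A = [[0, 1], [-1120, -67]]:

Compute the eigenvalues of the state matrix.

det(A - λI) = λ² - (-67)λ + 1120 = (λ - (-32))(λ - (-35)). Eigenvalues: -32, -35.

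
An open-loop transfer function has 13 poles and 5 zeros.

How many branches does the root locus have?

Root locus has n branches where n = number of poles = 13.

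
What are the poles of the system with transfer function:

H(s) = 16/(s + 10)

Pole is where denominator = 0: s + 10 = 0, so s = -10.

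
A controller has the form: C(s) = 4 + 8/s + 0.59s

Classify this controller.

This is a Proportional-Integral-Derivative (PID) controller.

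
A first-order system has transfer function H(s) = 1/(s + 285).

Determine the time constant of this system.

For H(s) = 1/(s + 1/τ), the pole is at -1/τ = -285, so τ = 1/285 = 0.0035 s.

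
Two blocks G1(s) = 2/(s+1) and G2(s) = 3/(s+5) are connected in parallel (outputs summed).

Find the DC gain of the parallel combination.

Parallel: G_eq = G1 + G2. DC gain = G1(0) + G2(0) = 2/1 + 3/5 = 2 + 0.6 = 2.6.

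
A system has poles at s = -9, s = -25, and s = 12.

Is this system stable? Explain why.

Pole(s) at s = 12 are not in the left half-plane. System is unstable.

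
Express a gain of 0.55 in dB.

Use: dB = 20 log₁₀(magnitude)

dB = 20 log₁₀(0.55) = -5.2 dB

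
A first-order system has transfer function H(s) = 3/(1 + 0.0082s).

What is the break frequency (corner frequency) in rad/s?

Corner frequency = 1/τ = 1/0.0082 = 121.951 rad/s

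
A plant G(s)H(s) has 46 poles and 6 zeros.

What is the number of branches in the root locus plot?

Root locus has n branches where n = number of poles = 46.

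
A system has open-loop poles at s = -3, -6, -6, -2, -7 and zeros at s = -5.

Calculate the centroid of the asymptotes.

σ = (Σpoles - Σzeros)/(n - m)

σ = (Σpoles - Σzeros)/(n - m) = (-24 - (-5))/(5 - 1) = -19/4 = -4.75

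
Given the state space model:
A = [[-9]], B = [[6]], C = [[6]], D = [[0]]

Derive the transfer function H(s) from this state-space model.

(sI - A)⁻¹ = 1/(s + 9). H(s) = 6 × 6/(s + 9) + 0 = 36/(s + 9).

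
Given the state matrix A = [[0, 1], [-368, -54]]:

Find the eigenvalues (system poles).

det(A - λI) = λ² - (-54)λ + 368 = (λ - (-8))(λ - (-46)). Eigenvalues: -8, -46.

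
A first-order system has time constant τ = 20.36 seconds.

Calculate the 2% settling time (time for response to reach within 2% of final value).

For first-order system, 2% settling time ≈ 4τ = 4 × 20.36 = 81.44 s.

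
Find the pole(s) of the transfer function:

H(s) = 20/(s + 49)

Pole is where denominator = 0: s + 49 = 0, so s = -49.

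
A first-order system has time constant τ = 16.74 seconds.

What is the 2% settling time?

For first-order system, 2% settling time ≈ 4τ = 4 × 16.74 = 66.96 s.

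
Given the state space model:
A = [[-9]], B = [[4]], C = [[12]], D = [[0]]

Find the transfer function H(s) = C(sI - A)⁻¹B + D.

(sI - A)⁻¹ = 1/(s + 9). H(s) = 12 × 4/(s + 9) + 0 = 48/(s + 9).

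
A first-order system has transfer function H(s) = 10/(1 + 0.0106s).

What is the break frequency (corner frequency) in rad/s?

Corner frequency = 1/τ = 1/0.0106 = 94.34 rad/s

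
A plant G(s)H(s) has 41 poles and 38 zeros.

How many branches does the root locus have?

Root locus has n branches where n = number of poles = 41.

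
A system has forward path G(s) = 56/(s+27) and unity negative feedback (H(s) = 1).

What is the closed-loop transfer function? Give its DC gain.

T(s) = G/(1+GH) = [56/(s+27)] / [1 + 56/(s+27)] = 56/(s+27+56) = 56/(s+83). DC gain = 56/83 = 0.6747.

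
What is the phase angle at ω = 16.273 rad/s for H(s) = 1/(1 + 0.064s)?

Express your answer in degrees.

Phase = -arctan(ωτ) = -arctan(16.273 × 0.064) = -46.2°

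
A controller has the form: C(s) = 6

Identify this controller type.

This is a Proportional (P) controller.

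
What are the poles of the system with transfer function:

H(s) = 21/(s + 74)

Pole is where denominator = 0: s + 74 = 0, so s = -74.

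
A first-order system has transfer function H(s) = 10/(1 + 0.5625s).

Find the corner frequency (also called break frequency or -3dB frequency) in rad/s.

Corner frequency = 1/τ = 1/0.5625 = 1.778 rad/s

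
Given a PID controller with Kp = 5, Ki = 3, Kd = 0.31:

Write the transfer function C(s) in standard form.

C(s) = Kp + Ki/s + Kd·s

Substituting values: C(s) = 5 + 3/s + 0.31s = (0.31s² + 5s + 3)/s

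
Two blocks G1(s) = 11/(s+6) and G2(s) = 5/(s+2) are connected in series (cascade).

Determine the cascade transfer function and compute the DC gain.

Series: multiply transfer functions. G_eq = 11/(s+6) × 5/(s+2) = 55/((s+6)(s+2)). DC gain = 55/(6×2) = 4.5833.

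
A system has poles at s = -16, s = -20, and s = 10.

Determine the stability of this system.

Pole(s) at s = 10 are not in the left half-plane. System is unstable.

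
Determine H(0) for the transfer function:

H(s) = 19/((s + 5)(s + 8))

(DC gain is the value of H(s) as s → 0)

DC gain = H(0) = 19/(5 × 8) = 19/40 = 0.475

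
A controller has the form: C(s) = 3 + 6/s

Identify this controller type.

This is a Proportional-Integral (PI) controller.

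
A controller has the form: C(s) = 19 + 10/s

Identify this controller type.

This is a Proportional-Integral (PI) controller.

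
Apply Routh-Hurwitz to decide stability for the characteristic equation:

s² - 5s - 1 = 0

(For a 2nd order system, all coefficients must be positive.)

Coefficients: 1, -5, -1. b=-5, c=-1 not positive, so system is unstable.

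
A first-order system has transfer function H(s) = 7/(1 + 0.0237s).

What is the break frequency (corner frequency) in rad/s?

Corner frequency = 1/τ = 1/0.0237 = 42.194 rad/s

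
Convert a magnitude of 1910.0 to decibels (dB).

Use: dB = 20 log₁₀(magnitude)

dB = 20 log₁₀(1910.0) = 65.6 dB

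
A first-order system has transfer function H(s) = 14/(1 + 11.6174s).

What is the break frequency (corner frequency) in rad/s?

Corner frequency = 1/τ = 1/11.6174 = 0.086 rad/s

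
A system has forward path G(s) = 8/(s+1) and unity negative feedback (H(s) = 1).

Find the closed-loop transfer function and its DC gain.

T(s) = G/(1+GH) = [8/(s+1)] / [1 + 8/(s+1)] = 8/(s+1+8) = 8/(s+9). DC gain = 8/9 = 0.8889.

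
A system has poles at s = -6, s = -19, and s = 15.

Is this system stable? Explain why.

Pole(s) at s = 15 are not in the left half-plane. System is unstable.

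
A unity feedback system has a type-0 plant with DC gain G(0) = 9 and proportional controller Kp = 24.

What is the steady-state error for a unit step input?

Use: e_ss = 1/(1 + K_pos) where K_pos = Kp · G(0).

K_pos = Kp · G(0) = 24 × 9 = 216. e_ss = 1/(1 + 216) = 0.0046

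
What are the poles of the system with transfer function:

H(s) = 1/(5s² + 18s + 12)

Discriminant = 18² - 4×5×12 = 324 - 240 = 84 > 0, so two distinct real poles. Using quadratic formula: s = (-18 ± √84)/(2×5) = (-18 ± √84)/10, with √84 ≈ 9.1652. s₁ ≈ -0.8835, s₂ ≈ -2.7165. Poles: s₁ = -0.8835, s₂ = -2.7165.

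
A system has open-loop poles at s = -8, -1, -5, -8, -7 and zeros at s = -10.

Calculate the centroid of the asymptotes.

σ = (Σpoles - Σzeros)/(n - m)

σ = (Σpoles - Σzeros)/(n - m) = (-29 - (-10))/(5 - 1) = -19/4 = -4.75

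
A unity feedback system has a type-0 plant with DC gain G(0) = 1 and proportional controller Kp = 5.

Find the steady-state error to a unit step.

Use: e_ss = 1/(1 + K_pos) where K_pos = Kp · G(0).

K_pos = Kp · G(0) = 5 × 1 = 5. e_ss = 1/(1 + 5) = 0.1667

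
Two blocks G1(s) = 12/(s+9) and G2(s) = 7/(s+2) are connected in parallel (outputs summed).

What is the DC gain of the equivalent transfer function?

Parallel: G_eq = G1 + G2. DC gain = G1(0) + G2(0) = 12/9 + 7/2 = 1.3333 + 3.5 = 4.8333.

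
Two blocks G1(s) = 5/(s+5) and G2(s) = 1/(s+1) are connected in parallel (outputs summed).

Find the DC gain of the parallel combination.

Parallel: G_eq = G1 + G2. DC gain = G1(0) + G2(0) = 5/5 + 1/1 = 1 + 1 = 2.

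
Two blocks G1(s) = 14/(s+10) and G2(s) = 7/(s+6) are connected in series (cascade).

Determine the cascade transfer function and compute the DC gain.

Series: multiply transfer functions. G_eq = 14/(s+10) × 7/(s+6) = 98/((s+10)(s+6)). DC gain = 98/(10×6) = 1.6333.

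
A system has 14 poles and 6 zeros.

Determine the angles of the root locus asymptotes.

n - m = 14 - 6 = 8. Angles: θk = (2k + 1)·180°/8 = 22.5°, 67.5°, 112.5°, 157.5°, 202.5°, 247.5°, 292.5°, 337.5°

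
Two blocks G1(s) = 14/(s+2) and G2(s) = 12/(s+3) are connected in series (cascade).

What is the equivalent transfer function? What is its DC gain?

Series: multiply transfer functions. G_eq = 14/(s+2) × 12/(s+3) = 168/((s+2)(s+3)). DC gain = 168/(2×3) = 28.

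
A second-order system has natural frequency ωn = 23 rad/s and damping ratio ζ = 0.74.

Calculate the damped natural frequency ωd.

ωd = ωn√(1 - ζ²) = 23√(1 - 0.74²) = 15.47 rad/s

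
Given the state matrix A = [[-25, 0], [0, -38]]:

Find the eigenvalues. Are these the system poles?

For diagonal matrix, eigenvalues are diagonal entries: λ₁ = -25, λ₂ = -38. Eigenvalues of A = system poles.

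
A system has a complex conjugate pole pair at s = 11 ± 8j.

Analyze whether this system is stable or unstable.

Real part of poles is 11 (> 0, right half-plane). Unstable.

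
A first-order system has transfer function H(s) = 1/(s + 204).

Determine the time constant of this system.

For H(s) = 1/(s + 1/τ), the pole is at -1/τ = -204, so τ = 1/204 = 0.0049 s.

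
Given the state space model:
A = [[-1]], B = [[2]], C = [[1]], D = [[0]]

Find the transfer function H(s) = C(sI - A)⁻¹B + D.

(sI - A)⁻¹ = 1/(s + 1). H(s) = 1 × 2/(s + 1) + 0 = 2/(s + 1).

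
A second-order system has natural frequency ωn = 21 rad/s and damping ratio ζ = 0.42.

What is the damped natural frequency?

ωd = ωn√(1 - ζ²) = 21√(1 - 0.42²) = 19.06 rad/s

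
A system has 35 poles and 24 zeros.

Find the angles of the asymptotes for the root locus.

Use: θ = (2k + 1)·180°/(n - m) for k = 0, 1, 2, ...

n - m = 35 - 24 = 11. Angles: θk = (2k + 1)·180°/11 = 16.36°, 49.09°, 81.82°, 114.55°, 147.27°, 180°, 212.73°, 245.45°, 278.18°, 310.91°, 343.64°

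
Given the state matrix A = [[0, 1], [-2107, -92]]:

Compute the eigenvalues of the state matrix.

det(A - λI) = λ² - (-92)λ + 2107 = (λ - (-49))(λ - (-43)). Eigenvalues: -49, -43.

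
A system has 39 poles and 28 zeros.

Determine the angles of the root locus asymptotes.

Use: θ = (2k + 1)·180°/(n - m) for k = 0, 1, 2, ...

n - m = 39 - 28 = 11. Angles: θk = (2k + 1)·180°/11 = 16.36°, 49.09°, 81.82°, 114.55°, 147.27°, 180°, 212.73°, 245.45°, 278.18°, 310.91°, 343.64°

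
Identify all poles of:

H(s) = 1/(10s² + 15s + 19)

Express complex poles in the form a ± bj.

Discriminant = 15² - 4×10×19 = 225 - 760 = -535 < 0, so the poles are a complex conjugate pair s = (-15 ± j√535)/(2×10). Real part = -15/(2×10) = -15/20 = -0.75; imaginary part = ±√535/(2×10) ≈ 1.1565. Poles: s = -0.75 ± 1.1565j.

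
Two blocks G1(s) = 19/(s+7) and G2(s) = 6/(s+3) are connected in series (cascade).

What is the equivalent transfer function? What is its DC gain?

Series: multiply transfer functions. G_eq = 19/(s+7) × 6/(s+3) = 114/((s+7)(s+3)). DC gain = 114/(7×3) = 5.4286.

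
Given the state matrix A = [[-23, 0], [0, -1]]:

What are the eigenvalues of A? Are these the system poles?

For diagonal matrix, eigenvalues are diagonal entries: λ₁ = -23, λ₂ = -1. Eigenvalues of A = system poles.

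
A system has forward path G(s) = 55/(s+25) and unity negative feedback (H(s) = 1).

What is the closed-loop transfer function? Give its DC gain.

T(s) = G/(1+GH) = [55/(s+25)] / [1 + 55/(s+25)] = 55/(s+25+55) = 55/(s+80). DC gain = 55/80 = 0.6875.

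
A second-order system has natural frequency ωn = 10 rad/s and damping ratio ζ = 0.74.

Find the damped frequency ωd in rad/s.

ωd = ωn√(1 - ζ²) = 10√(1 - 0.74²) = 6.73 rad/s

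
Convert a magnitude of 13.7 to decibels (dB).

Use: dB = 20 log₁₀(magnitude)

dB = 20 log₁₀(13.7) = 22.7 dB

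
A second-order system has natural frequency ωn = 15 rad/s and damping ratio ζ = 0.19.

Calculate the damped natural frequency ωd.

ωd = ωn√(1 - ζ²) = 15√(1 - 0.19²) = 14.73 rad/s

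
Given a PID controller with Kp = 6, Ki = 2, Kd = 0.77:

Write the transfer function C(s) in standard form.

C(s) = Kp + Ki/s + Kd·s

Substituting values: C(s) = 6 + 2/s + 0.77s = (0.77s² + 6s + 2)/s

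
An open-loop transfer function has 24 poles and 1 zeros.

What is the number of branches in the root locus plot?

Root locus has n branches where n = number of poles = 24.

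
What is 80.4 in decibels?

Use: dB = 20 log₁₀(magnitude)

dB = 20 log₁₀(80.4) = 38.1 dB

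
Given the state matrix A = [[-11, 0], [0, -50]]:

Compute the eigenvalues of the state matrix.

For diagonal matrix, eigenvalues are diagonal entries: λ₁ = -11, λ₂ = -50.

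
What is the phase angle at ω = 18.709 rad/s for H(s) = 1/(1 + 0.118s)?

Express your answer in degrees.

Phase = -arctan(ωτ) = -arctan(18.709 × 0.118) = -65.6°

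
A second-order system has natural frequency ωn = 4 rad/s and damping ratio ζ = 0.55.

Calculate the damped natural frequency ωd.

ωd = ωn√(1 - ζ²) = 4√(1 - 0.55²) = 3.34 rad/s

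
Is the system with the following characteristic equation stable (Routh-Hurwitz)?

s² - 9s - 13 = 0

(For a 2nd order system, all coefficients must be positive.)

Coefficients: 1, -9, -13. b=-9, c=-13 not positive, so system is unstable.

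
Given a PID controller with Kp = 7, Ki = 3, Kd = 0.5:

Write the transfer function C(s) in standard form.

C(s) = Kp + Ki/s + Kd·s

Substituting values: C(s) = 7 + 3/s + 0.5s = (0.5s² + 7s + 3)/s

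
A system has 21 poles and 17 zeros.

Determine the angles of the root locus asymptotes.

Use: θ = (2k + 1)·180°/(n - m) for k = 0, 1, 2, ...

n - m = 21 - 17 = 4. Angles: θk = (2k + 1)·180°/4 = 45°, 135°, 225°, 315°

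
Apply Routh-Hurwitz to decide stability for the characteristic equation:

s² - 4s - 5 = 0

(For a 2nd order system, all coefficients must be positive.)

Coefficients: 1, -4, -5. b=-4, c=-5 not positive, so system is unstable.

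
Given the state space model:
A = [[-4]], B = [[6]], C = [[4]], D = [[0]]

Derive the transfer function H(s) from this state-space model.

(sI - A)⁻¹ = 1/(s + 4). H(s) = 4 × 6/(s + 4) + 0 = 24/(s + 4).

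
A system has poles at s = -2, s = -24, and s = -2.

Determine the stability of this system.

All poles are in the left half-plane. System is stable.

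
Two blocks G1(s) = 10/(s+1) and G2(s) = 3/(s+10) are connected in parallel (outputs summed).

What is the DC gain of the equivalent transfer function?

Parallel: G_eq = G1 + G2. DC gain = G1(0) + G2(0) = 10/1 + 3/10 = 10 + 0.3 = 10.3.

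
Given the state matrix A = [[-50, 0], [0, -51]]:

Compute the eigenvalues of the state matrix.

For diagonal matrix, eigenvalues are diagonal entries: λ₁ = -50, λ₂ = -51.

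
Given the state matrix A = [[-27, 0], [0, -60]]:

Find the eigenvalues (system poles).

For diagonal matrix, eigenvalues are diagonal entries: λ₁ = -27, λ₂ = -60.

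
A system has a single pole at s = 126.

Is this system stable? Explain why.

Pole at s = 126 is in the right half-plane. Unstable.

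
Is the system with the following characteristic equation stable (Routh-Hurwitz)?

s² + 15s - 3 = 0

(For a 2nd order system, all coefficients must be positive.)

Coefficients: 1, 15, -3. c=-3 not positive, so system is unstable.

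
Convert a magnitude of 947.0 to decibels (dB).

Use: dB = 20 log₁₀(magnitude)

dB = 20 log₁₀(947.0) = 59.5 dB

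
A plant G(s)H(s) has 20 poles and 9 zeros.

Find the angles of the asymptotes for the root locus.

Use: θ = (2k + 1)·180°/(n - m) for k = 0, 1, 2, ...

n - m = 20 - 9 = 11. Angles: θk = (2k + 1)·180°/11 = 16.36°, 49.09°, 81.82°, 114.55°, 147.27°, 180°, 212.73°, 245.45°, 278.18°, 310.91°, 343.64°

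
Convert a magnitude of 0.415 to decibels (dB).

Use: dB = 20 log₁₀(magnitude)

dB = 20 log₁₀(0.415) = -7.6 dB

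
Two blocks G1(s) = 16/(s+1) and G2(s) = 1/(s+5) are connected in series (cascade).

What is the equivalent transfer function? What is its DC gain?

Series: multiply transfer functions. G_eq = 16/(s+1) × 1/(s+5) = 16/((s+1)(s+5)). DC gain = 16/(1×5) = 3.2.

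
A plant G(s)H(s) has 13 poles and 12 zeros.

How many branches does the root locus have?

Root locus has n branches where n = number of poles = 13.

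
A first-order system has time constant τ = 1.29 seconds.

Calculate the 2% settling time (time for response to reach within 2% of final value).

For first-order system, 2% settling time ≈ 4τ = 4 × 1.29 = 5.16 s.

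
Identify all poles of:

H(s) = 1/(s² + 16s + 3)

Discriminant = 16² - 4×1×3 = 256 - 12 = 244 > 0, so two distinct real poles. Using quadratic formula: s = (-16 ± √244)/(2×1) = (-16 ± √244)/2, with √244 ≈ 15.6205. s₁ ≈ -0.1898, s₂ ≈ -15.8102. Poles: s₁ = -0.1898, s₂ = -15.8102.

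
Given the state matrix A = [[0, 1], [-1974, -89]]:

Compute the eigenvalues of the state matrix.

det(A - λI) = λ² - (-89)λ + 1974 = (λ - (-47))(λ - (-42)). Eigenvalues: -47, -42.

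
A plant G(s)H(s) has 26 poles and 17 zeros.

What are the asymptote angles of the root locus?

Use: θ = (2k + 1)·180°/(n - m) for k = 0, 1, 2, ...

n - m = 26 - 17 = 9. Angles: θk = (2k + 1)·180°/9 = 20°, 60°, 100°, 140°, 180°, 220°, 260°, 300°, 340°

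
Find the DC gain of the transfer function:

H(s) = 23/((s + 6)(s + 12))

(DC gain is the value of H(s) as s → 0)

DC gain = H(0) = 23/(6 × 12) = 23/72 = 0.3194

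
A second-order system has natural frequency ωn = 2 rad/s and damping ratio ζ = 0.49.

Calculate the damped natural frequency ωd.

ωd = ωn√(1 - ζ²) = 2√(1 - 0.49²) = 1.74 rad/s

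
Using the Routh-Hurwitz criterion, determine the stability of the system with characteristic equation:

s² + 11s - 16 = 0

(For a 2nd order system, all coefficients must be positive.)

Coefficients: 1, 11, -16. c=-16 not positive, so system is unstable.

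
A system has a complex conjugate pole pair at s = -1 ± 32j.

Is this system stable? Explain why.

Real part of poles is -1 (< 0, left half-plane). Stable.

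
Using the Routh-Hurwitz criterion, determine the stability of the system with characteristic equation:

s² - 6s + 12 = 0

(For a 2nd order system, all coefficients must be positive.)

Coefficients: 1, -6, 12. b=-6 not positive, so system is unstable.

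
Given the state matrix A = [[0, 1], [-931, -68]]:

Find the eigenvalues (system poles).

det(A - λI) = λ² - (-68)λ + 931 = (λ - (-19))(λ - (-49)). Eigenvalues: -19, -49.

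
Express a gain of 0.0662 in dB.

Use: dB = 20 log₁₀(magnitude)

dB = 20 log₁₀(0.0662) = -23.6 dB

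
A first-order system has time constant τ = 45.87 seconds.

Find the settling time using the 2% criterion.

For first-order system, 2% settling time ≈ 4τ = 4 × 45.87 = 183.48 s.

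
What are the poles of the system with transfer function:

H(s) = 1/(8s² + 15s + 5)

Discriminant = 15² - 4×8×5 = 225 - 160 = 65 > 0, so two distinct real poles. Using quadratic formula: s = (-15 ± √65)/(2×8) = (-15 ± √65)/16, with √65 ≈ 8.0623. s₁ ≈ -0.4336, s₂ ≈ -1.4414. Poles: s₁ = -0.4336, s₂ = -1.4414.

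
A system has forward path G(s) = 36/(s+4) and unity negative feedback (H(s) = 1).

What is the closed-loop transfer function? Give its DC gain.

T(s) = G/(1+GH) = [36/(s+4)] / [1 + 36/(s+4)] = 36/(s+4+36) = 36/(s+40). DC gain = 36/40 = 0.9.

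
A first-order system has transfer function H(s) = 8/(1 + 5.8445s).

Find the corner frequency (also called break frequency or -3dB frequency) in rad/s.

Corner frequency = 1/τ = 1/5.8445 = 0.171 rad/s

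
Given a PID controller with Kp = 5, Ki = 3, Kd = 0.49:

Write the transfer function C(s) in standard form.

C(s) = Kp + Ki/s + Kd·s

Substituting values: C(s) = 5 + 3/s + 0.49s = (0.49s² + 5s + 3)/s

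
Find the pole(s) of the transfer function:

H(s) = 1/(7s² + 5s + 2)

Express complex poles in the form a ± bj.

Discriminant = 5² - 4×7×2 = 25 - 56 = -31 < 0, so the poles are a complex conjugate pair s = (-5 ± j√31)/(2×7). Real part = -5/(2×7) = -5/14 ≈ -0.3571; imaginary part = ±√31/(2×7) ≈ 0.3977. Poles: s = -0.3571 ± 0.3977j.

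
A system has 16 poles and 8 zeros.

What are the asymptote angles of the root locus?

n - m = 16 - 8 = 8. Angles: θk = (2k + 1)·180°/8 = 22.5°, 67.5°, 112.5°, 157.5°, 202.5°, 247.5°, 292.5°, 337.5°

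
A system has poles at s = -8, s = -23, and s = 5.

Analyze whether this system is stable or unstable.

Pole(s) at s = 5 are not in the left half-plane. System is unstable.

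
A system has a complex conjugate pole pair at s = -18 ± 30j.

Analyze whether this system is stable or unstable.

Real part of poles is -18 (< 0, left half-plane). Stable.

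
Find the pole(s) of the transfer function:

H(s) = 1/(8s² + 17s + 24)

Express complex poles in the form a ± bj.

Discriminant = 17² - 4×8×24 = 289 - 768 = -479 < 0, so the poles are a complex conjugate pair s = (-17 ± j√479)/(2×8). Real part = -17/(2×8) = -17/16 = -1.0625; imaginary part = ±√479/(2×8) ≈ 1.3679. Poles: s = -1.0625 ± 1.3679j.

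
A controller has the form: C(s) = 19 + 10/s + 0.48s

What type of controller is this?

This is a Proportional-Integral-Derivative (PID) controller.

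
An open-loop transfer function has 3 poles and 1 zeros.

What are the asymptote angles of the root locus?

n - m = 3 - 1 = 2. Angles: θk = (2k + 1)·180°/2 = 90°, 270°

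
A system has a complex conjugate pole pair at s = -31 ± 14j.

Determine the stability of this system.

Real part of poles is -31 (< 0, left half-plane). Stable.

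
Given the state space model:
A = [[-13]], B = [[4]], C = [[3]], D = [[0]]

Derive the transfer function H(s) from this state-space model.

(sI - A)⁻¹ = 1/(s + 13). H(s) = 3 × 4/(s + 13) + 0 = 12/(s + 13).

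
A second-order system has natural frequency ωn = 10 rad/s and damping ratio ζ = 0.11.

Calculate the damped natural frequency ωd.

ωd = ωn√(1 - ζ²) = 10√(1 - 0.11²) = 9.94 rad/s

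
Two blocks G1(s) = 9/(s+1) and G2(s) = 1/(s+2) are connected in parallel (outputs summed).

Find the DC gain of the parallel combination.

Parallel: G_eq = G1 + G2. DC gain = G1(0) + G2(0) = 9/1 + 1/2 = 9 + 0.5 = 9.5.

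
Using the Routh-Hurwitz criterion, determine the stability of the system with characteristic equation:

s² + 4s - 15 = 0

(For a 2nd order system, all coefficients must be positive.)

Coefficients: 1, 4, -15. c=-15 not positive, so system is unstable.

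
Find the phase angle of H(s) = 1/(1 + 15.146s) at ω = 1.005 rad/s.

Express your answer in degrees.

Phase = -arctan(ωτ) = -arctan(1.005 × 15.146) = -86.2°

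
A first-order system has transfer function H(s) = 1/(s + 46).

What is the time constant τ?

For H(s) = 1/(s + 1/τ), the pole is at -1/τ = -46, so τ = 1/46 = 0.0217 s.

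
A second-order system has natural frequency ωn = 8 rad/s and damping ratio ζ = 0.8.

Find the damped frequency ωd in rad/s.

ωd = ωn√(1 - ζ²) = 8√(1 - 0.8²) = 4.8 rad/s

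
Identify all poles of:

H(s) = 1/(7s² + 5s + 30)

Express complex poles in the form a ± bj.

Discriminant = 5² - 4×7×30 = 25 - 840 = -815 < 0, so the poles are a complex conjugate pair s = (-5 ± j√815)/(2×7). Real part = -5/(2×7) = -5/14 ≈ -0.3571; imaginary part = ±√815/(2×7) ≈ 2.0392. Poles: s = -0.3571 ± 2.0392j.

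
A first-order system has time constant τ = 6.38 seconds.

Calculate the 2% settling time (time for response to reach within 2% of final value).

For first-order system, 2% settling time ≈ 4τ = 4 × 6.38 = 25.52 s.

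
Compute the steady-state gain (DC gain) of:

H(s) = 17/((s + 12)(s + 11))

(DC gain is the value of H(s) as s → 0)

DC gain = H(0) = 17/(12 × 11) = 17/132 = 0.1288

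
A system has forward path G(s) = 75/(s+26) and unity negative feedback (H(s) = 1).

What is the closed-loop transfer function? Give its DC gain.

T(s) = G/(1+GH) = [75/(s+26)] / [1 + 75/(s+26)] = 75/(s+26+75) = 75/(s+101). DC gain = 75/101 = 0.7426.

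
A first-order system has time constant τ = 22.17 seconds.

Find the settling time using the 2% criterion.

For first-order system, 2% settling time ≈ 4τ = 4 × 22.17 = 88.68 s.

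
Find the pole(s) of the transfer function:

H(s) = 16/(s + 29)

Pole is where denominator = 0: s + 29 = 0, so s = -29.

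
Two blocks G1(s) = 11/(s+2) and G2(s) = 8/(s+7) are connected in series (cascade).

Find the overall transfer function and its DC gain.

Series: multiply transfer functions. G_eq = 11/(s+2) × 8/(s+7) = 88/((s+2)(s+7)). DC gain = 88/(2×7) = 6.2857.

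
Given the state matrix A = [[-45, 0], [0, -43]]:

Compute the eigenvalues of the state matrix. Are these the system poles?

For diagonal matrix, eigenvalues are diagonal entries: λ₁ = -45, λ₂ = -43. Eigenvalues of A = system poles.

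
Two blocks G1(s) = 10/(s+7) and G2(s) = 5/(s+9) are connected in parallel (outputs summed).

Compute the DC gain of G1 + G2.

Parallel: G_eq = G1 + G2. DC gain = G1(0) + G2(0) = 10/7 + 5/9 = 1.4286 + 0.5556 = 1.9841.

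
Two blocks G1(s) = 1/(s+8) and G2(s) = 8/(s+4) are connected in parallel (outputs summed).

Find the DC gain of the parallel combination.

Parallel: G_eq = G1 + G2. DC gain = G1(0) + G2(0) = 1/8 + 8/4 = 0.125 + 2 = 2.125.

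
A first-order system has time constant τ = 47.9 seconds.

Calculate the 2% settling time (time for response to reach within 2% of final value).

For first-order system, 2% settling time ≈ 4τ = 4 × 47.9 = 191.6 s.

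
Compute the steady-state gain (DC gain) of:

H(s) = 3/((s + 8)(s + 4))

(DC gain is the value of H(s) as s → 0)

DC gain = H(0) = 3/(8 × 4) = 3/32 = 0.09375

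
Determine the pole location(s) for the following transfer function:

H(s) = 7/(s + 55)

Pole is where denominator = 0: s + 55 = 0, so s = -55.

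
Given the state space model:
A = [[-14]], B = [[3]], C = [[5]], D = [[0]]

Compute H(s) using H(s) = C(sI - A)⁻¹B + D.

(sI - A)⁻¹ = 1/(s + 14). H(s) = 5 × 3/(s + 14) + 0 = 15/(s + 14).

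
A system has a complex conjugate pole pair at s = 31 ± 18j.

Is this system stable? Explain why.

Real part of poles is 31 (> 0, right half-plane). Unstable.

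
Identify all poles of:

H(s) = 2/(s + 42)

Pole is where denominator = 0: s + 42 = 0, so s = -42.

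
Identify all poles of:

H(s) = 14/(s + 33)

Pole is where denominator = 0: s + 33 = 0, so s = -33.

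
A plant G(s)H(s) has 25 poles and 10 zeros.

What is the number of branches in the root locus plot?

Root locus has n branches where n = number of poles = 25.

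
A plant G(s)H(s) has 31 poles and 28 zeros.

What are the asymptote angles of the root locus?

n - m = 31 - 28 = 3. Angles: θk = (2k + 1)·180°/3 = 60°, 180°, 300°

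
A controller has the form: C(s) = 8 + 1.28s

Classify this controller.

This is a Proportional-Derivative (PD) controller.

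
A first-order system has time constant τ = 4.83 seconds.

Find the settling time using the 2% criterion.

For first-order system, 2% settling time ≈ 4τ = 4 × 4.83 = 19.32 s.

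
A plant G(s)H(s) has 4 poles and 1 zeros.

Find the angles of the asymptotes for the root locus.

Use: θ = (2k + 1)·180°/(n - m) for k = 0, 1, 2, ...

n - m = 4 - 1 = 3. Angles: θk = (2k + 1)·180°/3 = 60°, 180°, 300°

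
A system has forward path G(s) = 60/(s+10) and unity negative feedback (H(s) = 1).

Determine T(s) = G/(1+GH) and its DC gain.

T(s) = G/(1+GH) = [60/(s+10)] / [1 + 60/(s+10)] = 60/(s+10+60) = 60/(s+70). DC gain = 60/70 = 0.8571.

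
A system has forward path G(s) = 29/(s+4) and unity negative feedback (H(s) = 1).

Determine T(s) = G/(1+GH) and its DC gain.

T(s) = G/(1+GH) = [29/(s+4)] / [1 + 29/(s+4)] = 29/(s+4+29) = 29/(s+33). DC gain = 29/33 = 0.8788.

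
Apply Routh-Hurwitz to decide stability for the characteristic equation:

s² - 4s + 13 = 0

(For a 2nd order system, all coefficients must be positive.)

Coefficients: 1, -4, 13. b=-4 not positive, so system is unstable.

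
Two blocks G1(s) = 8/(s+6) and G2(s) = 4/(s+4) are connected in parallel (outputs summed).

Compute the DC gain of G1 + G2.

Parallel: G_eq = G1 + G2. DC gain = G1(0) + G2(0) = 8/6 + 4/4 = 1.3333 + 1 = 2.3333.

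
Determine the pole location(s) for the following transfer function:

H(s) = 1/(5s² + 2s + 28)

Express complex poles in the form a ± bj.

Discriminant = 2² - 4×5×28 = 4 - 560 = -556 < 0, so the poles are a complex conjugate pair s = (-2 ± j√556)/(2×5). Real part = -2/(2×5) = -2/10 = -0.2; imaginary part = ±√556/(2×5) ≈ 2.3580. Poles: s = -0.2 ± 2.3580j.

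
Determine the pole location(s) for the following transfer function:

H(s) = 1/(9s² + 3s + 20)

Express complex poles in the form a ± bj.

Discriminant = 3² - 4×9×20 = 9 - 720 = -711 < 0, so the poles are a complex conjugate pair s = (-3 ± j√711)/(2×9). Real part = -3/(2×9) = -3/18 ≈ -0.1667; imaginary part = ±√711/(2×9) ≈ 1.4814. Poles: s = -0.1667 ± 1.4814j.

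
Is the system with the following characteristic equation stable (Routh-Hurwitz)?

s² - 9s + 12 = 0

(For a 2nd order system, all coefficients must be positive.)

Coefficients: 1, -9, 12. b=-9 not positive, so system is unstable.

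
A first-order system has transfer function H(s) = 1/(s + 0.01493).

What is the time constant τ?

For H(s) = 1/(s + 1/τ), the pole is at -1/τ = -0.01493, so τ = 1/0.01493 = 66.98 s.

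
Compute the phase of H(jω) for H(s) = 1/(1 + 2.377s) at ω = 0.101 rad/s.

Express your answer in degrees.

Phase = -arctan(ωτ) = -arctan(0.101 × 2.377) = -13.5°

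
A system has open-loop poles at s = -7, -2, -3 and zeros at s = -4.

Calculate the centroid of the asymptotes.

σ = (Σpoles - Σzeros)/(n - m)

σ = (Σpoles - Σzeros)/(n - m) = (-12 - (-4))/(3 - 1) = -8/2 = -4.0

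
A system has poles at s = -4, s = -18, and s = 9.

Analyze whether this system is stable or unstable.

Pole(s) at s = 9 are not in the left half-plane. System is unstable.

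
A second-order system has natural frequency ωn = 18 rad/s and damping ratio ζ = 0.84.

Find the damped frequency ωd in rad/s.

ωd = ωn√(1 - ζ²) = 18√(1 - 0.84²) = 9.77 rad/s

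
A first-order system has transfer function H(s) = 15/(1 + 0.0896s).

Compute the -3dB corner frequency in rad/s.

Corner frequency = 1/τ = 1/0.0896 = 11.161 rad/s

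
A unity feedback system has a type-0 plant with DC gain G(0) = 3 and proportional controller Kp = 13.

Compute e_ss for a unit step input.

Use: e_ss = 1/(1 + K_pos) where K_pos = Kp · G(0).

K_pos = Kp · G(0) = 13 × 3 = 39. e_ss = 1/(1 + 39) = 0.025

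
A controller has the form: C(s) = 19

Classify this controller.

This is a Proportional (P) controller.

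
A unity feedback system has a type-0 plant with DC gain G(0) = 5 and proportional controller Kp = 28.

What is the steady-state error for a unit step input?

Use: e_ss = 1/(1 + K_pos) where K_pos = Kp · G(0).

K_pos = Kp · G(0) = 28 × 5 = 140. e_ss = 1/(1 + 140) = 0.0071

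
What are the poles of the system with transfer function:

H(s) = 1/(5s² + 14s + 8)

Discriminant = 14² - 4×5×8 = 196 - 160 = 36 > 0, so two distinct real poles. Using quadratic formula: s = (-14 ± √36)/(2×5) = (-14 ± √36)/10, with √36 = 6. s₁ = -8/10 = -0.8, s₂ = -20/10 = -2. Poles: s₁ = -0.8, s₂ = -2.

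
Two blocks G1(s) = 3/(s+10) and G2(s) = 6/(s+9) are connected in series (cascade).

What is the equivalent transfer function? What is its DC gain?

Series: multiply transfer functions. G_eq = 3/(s+10) × 6/(s+9) = 18/((s+10)(s+9)). DC gain = 18/(10×9) = 0.2.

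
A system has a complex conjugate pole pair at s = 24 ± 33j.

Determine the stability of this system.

Real part of poles is 24 (> 0, right half-plane). Unstable.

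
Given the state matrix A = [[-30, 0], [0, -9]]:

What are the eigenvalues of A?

For diagonal matrix, eigenvalues are diagonal entries: λ₁ = -30, λ₂ = -9.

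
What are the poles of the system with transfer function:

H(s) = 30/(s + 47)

Pole is where denominator = 0: s + 47 = 0, so s = -47.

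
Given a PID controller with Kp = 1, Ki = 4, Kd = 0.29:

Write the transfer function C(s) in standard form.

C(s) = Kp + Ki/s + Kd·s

Substituting values: C(s) = 1 + 4/s + 0.29s = (0.29s² + s + 4)/s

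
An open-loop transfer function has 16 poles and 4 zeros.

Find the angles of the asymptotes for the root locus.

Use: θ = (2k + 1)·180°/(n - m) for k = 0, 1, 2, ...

n - m = 16 - 4 = 12. Angles: θk = (2k + 1)·180°/12 = 15°, 45°, 75°, 105°, 135°, 165°, 195°, 225°, 255°, 285°, 315°, 345°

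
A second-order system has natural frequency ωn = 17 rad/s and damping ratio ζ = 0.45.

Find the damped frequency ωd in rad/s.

ωd = ωn√(1 - ζ²) = 17√(1 - 0.45²) = 15.18 rad/s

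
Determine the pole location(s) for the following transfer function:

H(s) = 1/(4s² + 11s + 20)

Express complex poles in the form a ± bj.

Discriminant = 11² - 4×4×20 = 121 - 320 = -199 < 0, so the poles are a complex conjugate pair s = (-11 ± j√199)/(2×4). Real part = -11/(2×4) = -11/8 = -1.375; imaginary part = ±√199/(2×4) ≈ 1.7633. Poles: s = -1.375 ± 1.7633j.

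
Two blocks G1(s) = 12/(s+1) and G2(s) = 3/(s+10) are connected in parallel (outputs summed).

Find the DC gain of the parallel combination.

Parallel: G_eq = G1 + G2. DC gain = G1(0) + G2(0) = 12/1 + 3/10 = 12 + 0.3 = 12.3.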